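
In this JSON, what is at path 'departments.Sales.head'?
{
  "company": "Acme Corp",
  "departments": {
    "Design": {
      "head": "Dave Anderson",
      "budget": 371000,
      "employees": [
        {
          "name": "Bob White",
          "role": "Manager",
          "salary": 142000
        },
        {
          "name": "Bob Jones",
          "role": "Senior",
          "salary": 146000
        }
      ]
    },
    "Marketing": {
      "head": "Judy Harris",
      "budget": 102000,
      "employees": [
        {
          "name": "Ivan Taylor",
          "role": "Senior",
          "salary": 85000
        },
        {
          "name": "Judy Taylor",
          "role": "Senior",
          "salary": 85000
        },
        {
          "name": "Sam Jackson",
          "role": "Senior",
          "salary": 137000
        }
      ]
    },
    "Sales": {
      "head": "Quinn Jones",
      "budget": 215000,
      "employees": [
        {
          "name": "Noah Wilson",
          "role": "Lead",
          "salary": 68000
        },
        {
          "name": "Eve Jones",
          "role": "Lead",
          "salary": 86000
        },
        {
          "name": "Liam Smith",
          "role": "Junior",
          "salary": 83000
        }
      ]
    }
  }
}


Path: departments.Sales.head

Navigate:
  -> departments
  -> Sales
  -> head = 'Quinn Jones'

Quinn Jones


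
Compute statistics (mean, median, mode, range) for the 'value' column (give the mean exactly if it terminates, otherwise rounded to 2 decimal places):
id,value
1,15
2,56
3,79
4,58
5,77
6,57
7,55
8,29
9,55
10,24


Data: [15, 56, 79, 58, 77, 57, 55, 29, 55, 24]
Count: 10
Sum: 505
Mean: 505/10 = 50.5
Sorted: [15, 24, 29, 55, 55, 56, 57, 58, 77, 79]
Median: 55.5
Mode: 55 (2 times)
Range: 79 - 15 = 64
Min: 15, Max: 79

mean=50.5, median=55.5, mode=55, range=64


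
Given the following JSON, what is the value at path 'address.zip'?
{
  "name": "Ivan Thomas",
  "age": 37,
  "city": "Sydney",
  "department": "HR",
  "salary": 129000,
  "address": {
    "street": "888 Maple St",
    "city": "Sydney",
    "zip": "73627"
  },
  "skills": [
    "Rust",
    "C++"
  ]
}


Query: address.zip
Path: address -> zip
Value: 73627

73627


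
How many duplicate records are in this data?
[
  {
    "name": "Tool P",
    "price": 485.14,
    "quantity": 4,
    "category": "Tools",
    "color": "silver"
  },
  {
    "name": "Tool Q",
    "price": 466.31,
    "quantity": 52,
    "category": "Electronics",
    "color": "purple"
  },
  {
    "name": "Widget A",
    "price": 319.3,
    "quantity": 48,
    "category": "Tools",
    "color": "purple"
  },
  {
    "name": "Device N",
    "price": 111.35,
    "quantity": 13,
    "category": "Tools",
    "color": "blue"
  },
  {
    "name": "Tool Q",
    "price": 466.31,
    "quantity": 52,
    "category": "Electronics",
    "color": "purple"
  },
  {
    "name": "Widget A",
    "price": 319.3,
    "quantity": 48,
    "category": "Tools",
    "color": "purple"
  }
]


Checking 6 records for duplicates:

  Row 1: Tool P ($485.14, qty 4)
  Row 2: Tool Q ($466.31, qty 52)
  Row 3: Widget A ($319.3, qty 48)
  Row 4: Device N ($111.35, qty 13)
  Row 5: Tool Q ($466.31, qty 52) <-- DUPLICATE
  Row 6: Widget A ($319.3, qty 48) <-- DUPLICATE

Duplicates found: 2
Unique records: 4

2 duplicates, 4 unique


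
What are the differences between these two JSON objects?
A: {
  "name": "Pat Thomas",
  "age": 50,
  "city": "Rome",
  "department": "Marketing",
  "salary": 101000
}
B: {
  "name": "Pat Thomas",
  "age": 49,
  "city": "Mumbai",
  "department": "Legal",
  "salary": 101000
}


Comparing each field (in key order):
  name: same
  age: DIFFERENT
  city: DIFFERENT
  department: DIFFERENT
  salary: same
Differences:
  age: 50 -> 49
  city: Rome -> Mumbai
  department: Marketing -> Legal

3 field(s) changed

3 changes: age, city, department


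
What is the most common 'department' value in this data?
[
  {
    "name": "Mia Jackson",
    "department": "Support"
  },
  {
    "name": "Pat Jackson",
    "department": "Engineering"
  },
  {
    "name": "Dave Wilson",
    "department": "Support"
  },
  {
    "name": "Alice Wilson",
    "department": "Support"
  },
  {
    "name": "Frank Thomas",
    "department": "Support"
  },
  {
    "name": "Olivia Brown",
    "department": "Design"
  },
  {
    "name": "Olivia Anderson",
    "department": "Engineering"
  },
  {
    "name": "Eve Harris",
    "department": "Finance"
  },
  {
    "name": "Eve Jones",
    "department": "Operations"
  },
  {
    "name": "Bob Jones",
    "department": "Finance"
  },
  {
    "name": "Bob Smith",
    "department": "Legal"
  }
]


Counting 'department' values across 11 records:

  Support: 4 ####
  Engineering: 2 ##
  Finance: 2 ##
  Design: 1 #
  Operations: 1 #
  Legal: 1 #

Most common: Support (4 times)

Support (4 times)


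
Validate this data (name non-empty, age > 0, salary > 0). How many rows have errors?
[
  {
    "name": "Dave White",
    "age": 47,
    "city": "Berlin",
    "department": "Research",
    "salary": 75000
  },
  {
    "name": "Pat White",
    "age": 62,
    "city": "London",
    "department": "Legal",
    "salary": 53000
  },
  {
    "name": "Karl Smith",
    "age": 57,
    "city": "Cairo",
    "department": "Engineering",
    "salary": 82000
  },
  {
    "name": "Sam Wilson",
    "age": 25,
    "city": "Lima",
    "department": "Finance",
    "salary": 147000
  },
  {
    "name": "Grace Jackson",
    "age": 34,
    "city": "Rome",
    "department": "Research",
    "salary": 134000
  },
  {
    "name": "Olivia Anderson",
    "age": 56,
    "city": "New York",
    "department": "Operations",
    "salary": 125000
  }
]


Validating 6 records:
Rules: name non-empty, age > 0, salary > 0

  Row 1 (Dave White): OK
  Row 2 (Pat White): OK
  Row 3 (Karl Smith): OK
  Row 4 (Sam Wilson): OK
  Row 5 (Grace Jackson): OK
  Row 6 (Olivia Anderson): OK

Total errors: 0

0 errors


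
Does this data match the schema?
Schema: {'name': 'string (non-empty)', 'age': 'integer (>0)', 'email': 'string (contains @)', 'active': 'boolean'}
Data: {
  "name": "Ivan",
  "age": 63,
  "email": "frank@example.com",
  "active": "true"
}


Validating each field against schema:
  name: OK (non-empty string)
  age: OK (positive integer)
  email: OK (string with @)
  active: FAIL ("true" is not a boolean)

Result: INVALID (1 error: active)

INVALID (1 error: active)


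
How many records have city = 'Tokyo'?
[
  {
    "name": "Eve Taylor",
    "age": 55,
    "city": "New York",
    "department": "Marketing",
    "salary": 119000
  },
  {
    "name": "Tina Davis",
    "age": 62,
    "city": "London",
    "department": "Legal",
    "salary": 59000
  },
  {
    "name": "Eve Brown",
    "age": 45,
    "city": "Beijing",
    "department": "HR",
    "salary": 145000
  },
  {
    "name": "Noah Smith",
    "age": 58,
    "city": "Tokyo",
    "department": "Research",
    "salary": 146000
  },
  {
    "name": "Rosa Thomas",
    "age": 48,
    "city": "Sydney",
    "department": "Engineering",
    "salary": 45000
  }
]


Data: 5 records
Condition: city = 'Tokyo'

Checking each record:
  Eve Taylor: New York
  Tina Davis: London
  Eve Brown: Beijing
  Noah Smith: Tokyo MATCH
  Rosa Thomas: Sydney

Count: 1

1


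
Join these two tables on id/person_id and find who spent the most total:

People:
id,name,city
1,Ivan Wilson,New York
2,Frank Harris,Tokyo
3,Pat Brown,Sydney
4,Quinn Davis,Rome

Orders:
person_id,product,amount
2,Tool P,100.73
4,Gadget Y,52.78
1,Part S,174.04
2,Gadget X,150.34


Join on: people.id = orders.person_id

Joined rows:
  Frank Harris (Tokyo) bought Tool P for $100.73
  Quinn Davis (Rome) bought Gadget Y for $52.78
  Ivan Wilson (New York) bought Part S for $174.04
  Frank Harris (Tokyo) bought Gadget X for $150.34

Total per person:
  Frank Harris: $251.07
  Ivan Wilson: $174.04
  Quinn Davis: $52.78

Top spender: Frank Harris ($251.07)

Frank Harris ($251.07)


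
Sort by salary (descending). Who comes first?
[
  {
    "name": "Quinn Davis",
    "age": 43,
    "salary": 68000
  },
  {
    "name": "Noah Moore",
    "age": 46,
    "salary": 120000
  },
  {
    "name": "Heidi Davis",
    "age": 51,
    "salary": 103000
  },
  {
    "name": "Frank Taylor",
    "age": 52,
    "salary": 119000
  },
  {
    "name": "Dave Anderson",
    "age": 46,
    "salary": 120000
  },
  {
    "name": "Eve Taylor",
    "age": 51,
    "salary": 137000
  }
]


Sort by: salary (descending)

Sorted order:
  1. Eve Taylor (salary = 137000)
  2. Noah Moore (salary = 120000)
  3. Dave Anderson (salary = 120000)
  4. Frank Taylor (salary = 119000)
  5. Heidi Davis (salary = 103000)
  6. Quinn Davis (salary = 68000)

First: Eve Taylor

Eve Taylor


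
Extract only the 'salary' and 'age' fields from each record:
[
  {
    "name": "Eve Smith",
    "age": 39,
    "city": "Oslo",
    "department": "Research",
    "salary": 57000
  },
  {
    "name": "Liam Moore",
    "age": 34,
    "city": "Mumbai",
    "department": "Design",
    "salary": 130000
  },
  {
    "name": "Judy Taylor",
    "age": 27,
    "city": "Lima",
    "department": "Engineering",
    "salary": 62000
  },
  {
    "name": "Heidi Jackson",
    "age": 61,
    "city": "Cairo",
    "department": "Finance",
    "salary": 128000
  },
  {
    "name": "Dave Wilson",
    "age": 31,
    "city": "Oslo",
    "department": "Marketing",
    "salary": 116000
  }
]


Original: 5 records with fields: name, age, city, department, salary
Keep: ['salary', 'age']
Drop: ['name', 'city', 'department']
Result: 5 records, 2 fields each

[
  {
    "salary": 57000,
    "age": 39
  },
  {
    "salary": 130000,
    "age": 34
  },
  {
    "salary": 62000,
    "age": 27
  },
  {
    "salary": 128000,
    "age": 61
  },
  {
    "salary": 116000,
    "age": 31
  }
]


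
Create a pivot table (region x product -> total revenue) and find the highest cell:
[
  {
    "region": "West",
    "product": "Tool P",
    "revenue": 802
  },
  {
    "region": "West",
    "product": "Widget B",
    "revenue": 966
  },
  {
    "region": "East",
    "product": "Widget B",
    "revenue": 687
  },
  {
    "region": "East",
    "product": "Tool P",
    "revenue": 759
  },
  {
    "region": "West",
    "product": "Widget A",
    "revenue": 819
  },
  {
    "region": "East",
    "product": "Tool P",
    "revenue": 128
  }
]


Pivot: region (rows) x product (columns) -> total revenue

     Tool P        Widget A      Widget B    
East           887             0           687  
West           802           819           966  

Highest: West / Widget B = $966

West / Widget B = $966


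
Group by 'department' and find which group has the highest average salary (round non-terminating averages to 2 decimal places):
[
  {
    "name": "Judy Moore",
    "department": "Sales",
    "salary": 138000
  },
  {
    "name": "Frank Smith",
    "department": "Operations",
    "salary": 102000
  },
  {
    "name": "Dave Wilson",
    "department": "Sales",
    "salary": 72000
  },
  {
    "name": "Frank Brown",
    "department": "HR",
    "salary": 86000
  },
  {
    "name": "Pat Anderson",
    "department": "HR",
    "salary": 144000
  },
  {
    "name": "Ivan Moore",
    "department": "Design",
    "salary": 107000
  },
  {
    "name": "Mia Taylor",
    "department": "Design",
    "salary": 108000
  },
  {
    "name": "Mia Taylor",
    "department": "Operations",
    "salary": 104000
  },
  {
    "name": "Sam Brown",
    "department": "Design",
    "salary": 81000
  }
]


Group by: department

Groups:
  Design: 3 people, avg salary = 296000/3 ≈ $98666.67
  HR: 2 people, avg salary = 230000/2 = $115000
  Operations: 2 people, avg salary = 206000/2 = $103000
  Sales: 2 people, avg salary = 210000/2 = $105000

Highest average salary: HR ($115000)

HR ($115000)


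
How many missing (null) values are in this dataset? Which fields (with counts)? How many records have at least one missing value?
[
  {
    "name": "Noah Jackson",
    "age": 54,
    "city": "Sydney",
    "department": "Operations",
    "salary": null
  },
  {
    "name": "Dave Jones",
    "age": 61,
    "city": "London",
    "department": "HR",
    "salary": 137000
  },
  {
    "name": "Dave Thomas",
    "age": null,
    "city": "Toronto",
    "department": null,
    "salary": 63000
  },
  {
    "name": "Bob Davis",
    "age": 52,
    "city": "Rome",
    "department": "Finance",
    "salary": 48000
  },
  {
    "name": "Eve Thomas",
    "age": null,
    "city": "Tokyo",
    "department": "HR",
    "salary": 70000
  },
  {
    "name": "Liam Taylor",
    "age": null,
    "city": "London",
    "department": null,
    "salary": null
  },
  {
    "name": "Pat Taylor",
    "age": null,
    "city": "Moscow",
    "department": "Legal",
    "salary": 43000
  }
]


Checking for missing (null) values in 7 records:

  Noah Jackson: salary
  Dave Jones: complete
  Dave Thomas: age, department
  Bob Davis: complete
  Eve Thomas: age
  Liam Taylor: age, department, salary
  Pat Taylor: age

Per field:
  name: 0 missing
  age: 4 missing
  city: 0 missing
  department: 2 missing
  salary: 2 missing

Total missing values: 8
Records with any missing: 5

8 missing values (age: 4, department: 2, salary: 2); 5 incomplete records


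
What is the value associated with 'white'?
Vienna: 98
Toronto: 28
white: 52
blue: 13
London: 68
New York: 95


Looking up key 'white'
Value: 52

52


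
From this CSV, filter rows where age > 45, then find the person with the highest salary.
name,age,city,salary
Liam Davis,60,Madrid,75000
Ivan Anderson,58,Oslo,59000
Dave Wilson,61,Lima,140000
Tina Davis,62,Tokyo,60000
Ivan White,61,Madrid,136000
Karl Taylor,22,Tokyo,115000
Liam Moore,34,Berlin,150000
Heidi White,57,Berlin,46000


Filter: age > 45
Sort by: salary (descending)

Filtered records (6):
  Dave Wilson, age 61, salary $140000
  Ivan White, age 61, salary $136000
  Liam Davis, age 60, salary $75000
  Tina Davis, age 62, salary $60000
  Ivan Anderson, age 58, salary $59000
  Heidi White, age 57, salary $46000

Highest salary: Dave Wilson ($140000)

Dave Wilson


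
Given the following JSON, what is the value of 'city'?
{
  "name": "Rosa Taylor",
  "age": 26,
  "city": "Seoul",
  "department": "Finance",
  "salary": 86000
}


Looking up field 'city'
Value: Seoul

Seoul


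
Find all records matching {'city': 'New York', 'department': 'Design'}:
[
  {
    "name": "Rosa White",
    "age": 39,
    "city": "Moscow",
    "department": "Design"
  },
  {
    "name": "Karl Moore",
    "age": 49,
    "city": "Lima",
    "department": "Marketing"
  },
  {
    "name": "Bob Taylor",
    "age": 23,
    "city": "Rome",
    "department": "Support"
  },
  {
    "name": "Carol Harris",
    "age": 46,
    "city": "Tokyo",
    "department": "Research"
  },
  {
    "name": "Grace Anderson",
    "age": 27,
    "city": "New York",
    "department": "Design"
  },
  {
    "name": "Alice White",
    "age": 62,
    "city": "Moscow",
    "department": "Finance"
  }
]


Search criteria: {'city': 'New York', 'department': 'Design'}

Checking 6 records:
  Rosa White: {city: Moscow, department: Design}
  Karl Moore: {city: Lima, department: Marketing}
  Bob Taylor: {city: Rome, department: Support}
  Carol Harris: {city: Tokyo, department: Research}
  Grace Anderson: {city: New York, department: Design} <-- MATCH
  Alice White: {city: Moscow, department: Finance}

Matches: ["Grace Anderson"]

["Grace Anderson"]


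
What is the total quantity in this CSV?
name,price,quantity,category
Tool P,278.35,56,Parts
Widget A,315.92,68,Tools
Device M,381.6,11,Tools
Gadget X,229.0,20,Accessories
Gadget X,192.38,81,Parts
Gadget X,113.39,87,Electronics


Computing total quantity:
Values: [56, 68, 11, 20, 81, 87]
Sum = 323

323


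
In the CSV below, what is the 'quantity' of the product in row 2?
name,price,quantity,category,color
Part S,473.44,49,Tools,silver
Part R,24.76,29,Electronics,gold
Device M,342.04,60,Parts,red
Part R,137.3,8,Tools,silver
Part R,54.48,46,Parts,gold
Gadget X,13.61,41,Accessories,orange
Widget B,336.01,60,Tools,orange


Query: Row 2 ('Part R'), column 'quantity'
Value: 29

29


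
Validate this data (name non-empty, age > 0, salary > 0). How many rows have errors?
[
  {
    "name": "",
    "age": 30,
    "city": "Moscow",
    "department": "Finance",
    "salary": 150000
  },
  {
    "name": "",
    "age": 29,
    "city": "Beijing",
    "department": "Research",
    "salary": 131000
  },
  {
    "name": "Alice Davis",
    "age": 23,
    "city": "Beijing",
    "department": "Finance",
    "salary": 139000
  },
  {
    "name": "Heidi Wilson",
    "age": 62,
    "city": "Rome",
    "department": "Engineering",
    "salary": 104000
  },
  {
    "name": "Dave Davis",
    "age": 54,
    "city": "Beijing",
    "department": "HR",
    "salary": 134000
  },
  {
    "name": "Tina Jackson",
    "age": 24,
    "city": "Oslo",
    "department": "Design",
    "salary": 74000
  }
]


Validating 6 records:
Rules: name non-empty, age > 0, salary > 0

  Row 1 (???): empty name
  Row 2 (???): empty name
  Row 3 (Alice Davis): OK
  Row 4 (Heidi Wilson): OK
  Row 5 (Dave Davis): OK
  Row 6 (Tina Jackson): OK

Total errors: 2

2 errors


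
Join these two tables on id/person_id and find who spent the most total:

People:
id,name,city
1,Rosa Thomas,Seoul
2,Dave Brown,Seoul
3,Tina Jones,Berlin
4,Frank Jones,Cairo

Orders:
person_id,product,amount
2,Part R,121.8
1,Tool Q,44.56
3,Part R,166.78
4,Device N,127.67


Join on: people.id = orders.person_id

Joined rows:
  Dave Brown (Seoul) bought Part R for $121.8
  Rosa Thomas (Seoul) bought Tool Q for $44.56
  Tina Jones (Berlin) bought Part R for $166.78
  Frank Jones (Cairo) bought Device N for $127.67

Total per person:
  Tina Jones: $166.78
  Frank Jones: $127.67
  Dave Brown: $121.80
  Rosa Thomas: $44.56

Top spender: Tina Jones ($166.78)

Tina Jones ($166.78)


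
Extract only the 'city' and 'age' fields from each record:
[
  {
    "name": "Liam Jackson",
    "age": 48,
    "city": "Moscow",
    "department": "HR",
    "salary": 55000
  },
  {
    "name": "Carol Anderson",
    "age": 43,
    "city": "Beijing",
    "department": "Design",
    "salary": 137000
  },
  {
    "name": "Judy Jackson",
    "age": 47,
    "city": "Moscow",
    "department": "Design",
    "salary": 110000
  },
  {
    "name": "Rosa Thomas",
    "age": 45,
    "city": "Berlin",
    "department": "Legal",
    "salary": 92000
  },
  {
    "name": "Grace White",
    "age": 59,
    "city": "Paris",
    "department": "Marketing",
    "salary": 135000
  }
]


Original: 5 records with fields: name, age, city, department, salary
Keep: ['city', 'age']
Drop: ['name', 'department', 'salary']
Result: 5 records, 2 fields each

[
  {
    "city": "Moscow",
    "age": 48
  },
  {
    "city": "Beijing",
    "age": 43
  },
  {
    "city": "Moscow",
    "age": 47
  },
  {
    "city": "Berlin",
    "age": 45
  },
  {
    "city": "Paris",
    "age": 59
  }
]


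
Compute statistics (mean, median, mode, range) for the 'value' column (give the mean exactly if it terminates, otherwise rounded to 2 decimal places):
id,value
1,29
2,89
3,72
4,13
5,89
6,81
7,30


Data: [29, 89, 72, 13, 89, 81, 30]
Count: 7
Sum: 403
Mean: 403/7 ≈ 57.57 (rounded to 2 decimal places)
Sorted: [13, 29, 30, 72, 81, 89, 89]
Median: 72.0
Mode: 89 (2 times)
Range: 89 - 13 = 76
Min: 13, Max: 89

mean≈57.57, median=72.0, mode=89, range=76


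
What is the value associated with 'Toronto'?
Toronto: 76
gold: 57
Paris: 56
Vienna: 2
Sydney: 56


Looking up key 'Toronto'
Value: 76

76


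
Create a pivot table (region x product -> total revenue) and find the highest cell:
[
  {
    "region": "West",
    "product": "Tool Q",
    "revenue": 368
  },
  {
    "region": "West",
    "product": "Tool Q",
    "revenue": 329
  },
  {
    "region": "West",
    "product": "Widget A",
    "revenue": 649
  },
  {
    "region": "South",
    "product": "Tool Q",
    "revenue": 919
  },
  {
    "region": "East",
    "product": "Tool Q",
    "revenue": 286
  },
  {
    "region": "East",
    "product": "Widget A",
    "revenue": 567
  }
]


Pivot: region (rows) x product (columns) -> total revenue

     Tool Q        Widget A    
East           286           567  
South          919             0  
West           697           649  

Highest: South / Tool Q = $919

South / Tool Q = $919


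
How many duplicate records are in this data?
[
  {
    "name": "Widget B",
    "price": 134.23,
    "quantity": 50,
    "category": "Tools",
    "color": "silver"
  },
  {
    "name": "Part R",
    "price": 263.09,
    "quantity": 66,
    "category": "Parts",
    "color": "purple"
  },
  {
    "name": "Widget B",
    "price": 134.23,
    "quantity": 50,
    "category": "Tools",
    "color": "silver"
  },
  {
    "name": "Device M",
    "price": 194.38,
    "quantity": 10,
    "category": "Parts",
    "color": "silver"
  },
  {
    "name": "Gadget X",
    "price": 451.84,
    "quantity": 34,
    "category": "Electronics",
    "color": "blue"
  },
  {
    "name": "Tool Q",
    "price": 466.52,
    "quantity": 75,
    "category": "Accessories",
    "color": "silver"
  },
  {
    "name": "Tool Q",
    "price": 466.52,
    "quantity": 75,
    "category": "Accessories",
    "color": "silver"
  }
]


Checking 7 records for duplicates:

  Row 1: Widget B ($134.23, qty 50)
  Row 2: Part R ($263.09, qty 66)
  Row 3: Widget B ($134.23, qty 50) <-- DUPLICATE
  Row 4: Device M ($194.38, qty 10)
  Row 5: Gadget X ($451.84, qty 34)
  Row 6: Tool Q ($466.52, qty 75)
  Row 7: Tool Q ($466.52, qty 75) <-- DUPLICATE

Duplicates found: 2
Unique records: 5

2 duplicates, 5 unique


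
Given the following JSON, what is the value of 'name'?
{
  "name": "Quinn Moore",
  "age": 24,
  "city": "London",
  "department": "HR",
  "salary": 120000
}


Looking up field 'name'
Value: Quinn Moore

Quinn Moore


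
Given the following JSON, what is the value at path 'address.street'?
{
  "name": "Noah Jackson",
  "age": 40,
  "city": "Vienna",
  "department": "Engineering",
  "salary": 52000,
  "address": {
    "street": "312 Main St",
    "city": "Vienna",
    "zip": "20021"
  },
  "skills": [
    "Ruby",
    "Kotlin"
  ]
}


Query: address.street
Path: address -> street
Value: 312 Main St

312 Main St


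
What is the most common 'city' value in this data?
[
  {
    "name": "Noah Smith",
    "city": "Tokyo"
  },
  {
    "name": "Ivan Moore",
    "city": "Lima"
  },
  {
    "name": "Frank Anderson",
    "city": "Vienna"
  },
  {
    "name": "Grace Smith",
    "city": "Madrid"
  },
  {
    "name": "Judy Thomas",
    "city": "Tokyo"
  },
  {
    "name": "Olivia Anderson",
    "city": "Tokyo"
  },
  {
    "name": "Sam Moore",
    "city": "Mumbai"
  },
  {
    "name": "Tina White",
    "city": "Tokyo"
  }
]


Counting 'city' values across 8 records:

  Tokyo: 4 ####
  Lima: 1 #
  Vienna: 1 #
  Madrid: 1 #
  Mumbai: 1 #

Most common: Tokyo (4 times)

Tokyo (4 times)


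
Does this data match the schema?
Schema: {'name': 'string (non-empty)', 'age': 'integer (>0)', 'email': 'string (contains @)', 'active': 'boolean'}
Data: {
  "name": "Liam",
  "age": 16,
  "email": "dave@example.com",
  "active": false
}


Validating each field against schema:
  name: OK (non-empty string)
  age: OK (positive integer)
  email: OK (string with @)
  active: OK (boolean)

Result: VALID

VALID


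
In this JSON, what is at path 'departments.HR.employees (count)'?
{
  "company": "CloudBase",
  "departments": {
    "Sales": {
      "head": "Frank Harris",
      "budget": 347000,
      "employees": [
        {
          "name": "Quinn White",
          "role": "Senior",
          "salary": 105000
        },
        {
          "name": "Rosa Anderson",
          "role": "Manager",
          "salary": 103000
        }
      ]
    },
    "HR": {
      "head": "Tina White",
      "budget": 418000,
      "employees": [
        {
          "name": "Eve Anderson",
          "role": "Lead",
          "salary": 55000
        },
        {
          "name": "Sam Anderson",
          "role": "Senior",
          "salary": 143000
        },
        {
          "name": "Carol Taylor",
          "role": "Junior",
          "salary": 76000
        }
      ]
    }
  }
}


Path: departments.HR.employees (count)

Navigate:
  -> departments
  -> HR
  -> employees (array, length 3)

3


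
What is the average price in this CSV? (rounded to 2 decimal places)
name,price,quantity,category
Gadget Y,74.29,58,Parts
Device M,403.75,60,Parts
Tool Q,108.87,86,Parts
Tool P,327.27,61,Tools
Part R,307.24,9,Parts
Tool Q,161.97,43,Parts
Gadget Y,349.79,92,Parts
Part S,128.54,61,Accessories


Computing average price:
Values: [74.29, 403.75, 108.87, 327.27, 307.24, 161.97, 349.79, 128.54]
Sum = 1861.72
Count = 8
Average = 1861.72/8 = 232.715 exactly -> 232.72 (rounded half-up to 2 decimal places)

232.72


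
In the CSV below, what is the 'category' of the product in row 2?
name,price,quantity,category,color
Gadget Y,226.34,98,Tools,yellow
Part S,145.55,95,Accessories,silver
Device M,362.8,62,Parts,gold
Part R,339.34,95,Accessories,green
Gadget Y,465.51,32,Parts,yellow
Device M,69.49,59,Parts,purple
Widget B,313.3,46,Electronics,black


Query: Row 2 ('Part S'), column 'category'
Value: Accessories

Accessories


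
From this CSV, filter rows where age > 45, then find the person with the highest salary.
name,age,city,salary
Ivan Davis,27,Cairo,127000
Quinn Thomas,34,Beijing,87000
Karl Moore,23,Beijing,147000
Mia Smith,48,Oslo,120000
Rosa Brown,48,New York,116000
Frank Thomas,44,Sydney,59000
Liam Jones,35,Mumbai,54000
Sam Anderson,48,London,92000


Filter: age > 45
Sort by: salary (descending)

Filtered records (3):
  Mia Smith, age 48, salary $120000
  Rosa Brown, age 48, salary $116000
  Sam Anderson, age 48, salary $92000

Highest salary: Mia Smith ($120000)

Mia Smith


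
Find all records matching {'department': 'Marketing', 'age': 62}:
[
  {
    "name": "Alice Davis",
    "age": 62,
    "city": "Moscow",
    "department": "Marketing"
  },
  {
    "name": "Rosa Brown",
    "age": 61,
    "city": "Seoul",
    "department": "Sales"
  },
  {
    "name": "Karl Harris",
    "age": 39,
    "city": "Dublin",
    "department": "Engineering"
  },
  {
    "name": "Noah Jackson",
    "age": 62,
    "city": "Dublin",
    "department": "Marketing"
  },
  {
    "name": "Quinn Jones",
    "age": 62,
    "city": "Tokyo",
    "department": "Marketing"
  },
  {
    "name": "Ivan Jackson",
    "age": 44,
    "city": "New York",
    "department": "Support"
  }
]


Search criteria: {'department': 'Marketing', 'age': 62}

Checking 6 records:
  Alice Davis: {department: Marketing, age: 62} <-- MATCH
  Rosa Brown: {department: Sales, age: 61}
  Karl Harris: {department: Engineering, age: 39}
  Noah Jackson: {department: Marketing, age: 62} <-- MATCH
  Quinn Jones: {department: Marketing, age: 62} <-- MATCH
  Ivan Jackson: {department: Support, age: 44}

Matches: ["Alice Davis", "Noah Jackson", "Quinn Jones"]

["Alice Davis", "Noah Jackson", "Quinn Jones"]


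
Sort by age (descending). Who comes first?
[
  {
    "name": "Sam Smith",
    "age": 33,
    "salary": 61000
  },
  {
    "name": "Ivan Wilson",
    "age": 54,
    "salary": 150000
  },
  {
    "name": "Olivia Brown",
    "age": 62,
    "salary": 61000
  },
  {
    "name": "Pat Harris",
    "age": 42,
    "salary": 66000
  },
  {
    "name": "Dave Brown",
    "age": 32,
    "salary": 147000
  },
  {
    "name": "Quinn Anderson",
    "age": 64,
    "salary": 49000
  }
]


Sort by: age (descending)

Sorted order:
  1. Quinn Anderson (age = 64)
  2. Olivia Brown (age = 62)
  3. Ivan Wilson (age = 54)
  4. Pat Harris (age = 42)
  5. Sam Smith (age = 33)
  6. Dave Brown (age = 32)

First: Quinn Anderson

Quinn Anderson


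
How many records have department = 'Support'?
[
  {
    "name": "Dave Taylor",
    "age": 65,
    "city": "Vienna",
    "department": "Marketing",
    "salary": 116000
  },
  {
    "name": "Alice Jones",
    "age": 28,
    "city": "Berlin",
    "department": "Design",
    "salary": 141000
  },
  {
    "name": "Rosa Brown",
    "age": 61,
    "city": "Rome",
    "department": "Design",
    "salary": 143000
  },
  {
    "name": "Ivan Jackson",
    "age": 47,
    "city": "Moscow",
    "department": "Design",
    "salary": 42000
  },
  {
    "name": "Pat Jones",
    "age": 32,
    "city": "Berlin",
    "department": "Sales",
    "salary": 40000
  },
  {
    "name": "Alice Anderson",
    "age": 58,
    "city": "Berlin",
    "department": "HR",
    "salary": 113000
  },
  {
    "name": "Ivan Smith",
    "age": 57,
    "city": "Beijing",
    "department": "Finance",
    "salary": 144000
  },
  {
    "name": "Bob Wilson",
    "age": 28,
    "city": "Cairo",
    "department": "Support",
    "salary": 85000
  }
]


Data: 8 records
Condition: department = 'Support'

Checking each record:
  Dave Taylor: Marketing
  Alice Jones: Design
  Rosa Brown: Design
  Ivan Jackson: Design
  Pat Jones: Sales
  Alice Anderson: HR
  Ivan Smith: Finance
  Bob Wilson: Support MATCH

Count: 1

1


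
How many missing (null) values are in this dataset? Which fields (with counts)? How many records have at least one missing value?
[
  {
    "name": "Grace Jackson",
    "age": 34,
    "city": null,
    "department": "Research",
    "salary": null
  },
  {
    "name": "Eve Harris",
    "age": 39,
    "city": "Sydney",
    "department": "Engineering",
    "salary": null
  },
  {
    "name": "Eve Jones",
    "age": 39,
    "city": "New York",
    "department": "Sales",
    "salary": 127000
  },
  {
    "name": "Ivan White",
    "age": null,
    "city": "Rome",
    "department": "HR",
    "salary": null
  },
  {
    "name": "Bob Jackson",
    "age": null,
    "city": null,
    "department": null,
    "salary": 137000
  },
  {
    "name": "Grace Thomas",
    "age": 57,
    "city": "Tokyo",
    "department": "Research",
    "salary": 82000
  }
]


Checking for missing (null) values in 6 records:

  Grace Jackson: city, salary
  Eve Harris: salary
  Eve Jones: complete
  Ivan White: age, salary
  Bob Jackson: age, city, department
  Grace Thomas: complete

Per field:
  name: 0 missing
  age: 2 missing
  city: 2 missing
  department: 1 missing
  salary: 3 missing

Total missing values: 8
Records with any missing: 4

8 missing values (age: 2, city: 2, department: 1, salary: 3); 4 incomplete records


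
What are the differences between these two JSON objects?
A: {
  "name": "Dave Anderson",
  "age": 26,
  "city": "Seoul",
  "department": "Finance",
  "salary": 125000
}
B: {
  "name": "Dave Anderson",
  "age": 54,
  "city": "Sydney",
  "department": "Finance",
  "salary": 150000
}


Comparing each field (in key order):
  name: same
  age: DIFFERENT
  city: DIFFERENT
  department: same
  salary: DIFFERENT
Differences:
  age: 26 -> 54
  city: Seoul -> Sydney
  salary: 125000 -> 150000

3 field(s) changed

3 changes: age, city, salary


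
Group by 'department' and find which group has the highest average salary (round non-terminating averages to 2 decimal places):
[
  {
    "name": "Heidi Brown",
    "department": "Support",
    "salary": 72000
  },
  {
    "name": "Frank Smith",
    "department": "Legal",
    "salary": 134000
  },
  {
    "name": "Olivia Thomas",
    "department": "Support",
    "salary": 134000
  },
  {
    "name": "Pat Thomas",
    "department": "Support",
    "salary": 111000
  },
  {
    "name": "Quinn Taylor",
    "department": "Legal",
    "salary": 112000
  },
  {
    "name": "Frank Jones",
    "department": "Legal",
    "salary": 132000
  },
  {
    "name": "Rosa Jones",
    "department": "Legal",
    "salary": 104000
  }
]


Group by: department

Groups:
  Legal: 4 people, avg salary = 482000/4 = $120500
  Support: 3 people, avg salary = 317000/3 ≈ $105666.67

Highest average salary: Legal ($120500)

Legal ($120500)


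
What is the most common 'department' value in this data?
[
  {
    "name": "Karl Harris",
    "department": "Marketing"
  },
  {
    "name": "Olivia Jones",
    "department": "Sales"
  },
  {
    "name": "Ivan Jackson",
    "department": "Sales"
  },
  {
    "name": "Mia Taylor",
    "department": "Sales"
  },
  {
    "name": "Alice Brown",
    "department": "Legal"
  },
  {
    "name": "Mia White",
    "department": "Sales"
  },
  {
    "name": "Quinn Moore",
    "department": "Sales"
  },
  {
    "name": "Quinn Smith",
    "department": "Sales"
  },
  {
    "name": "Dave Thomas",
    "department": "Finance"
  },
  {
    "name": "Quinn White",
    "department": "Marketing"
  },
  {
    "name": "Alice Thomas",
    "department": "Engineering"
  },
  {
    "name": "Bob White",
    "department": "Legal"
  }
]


Counting 'department' values across 12 records:

  Sales: 6 ######
  Marketing: 2 ##
  Legal: 2 ##
  Finance: 1 #
  Engineering: 1 #

Most common: Sales (6 times)

Sales (6 times)


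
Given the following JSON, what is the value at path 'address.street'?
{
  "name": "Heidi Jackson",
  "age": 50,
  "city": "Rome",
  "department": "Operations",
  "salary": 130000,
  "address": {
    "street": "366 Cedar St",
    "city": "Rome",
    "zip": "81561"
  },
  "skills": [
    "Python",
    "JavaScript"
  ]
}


Query: address.street
Path: address -> street
Value: 366 Cedar St

366 Cedar St


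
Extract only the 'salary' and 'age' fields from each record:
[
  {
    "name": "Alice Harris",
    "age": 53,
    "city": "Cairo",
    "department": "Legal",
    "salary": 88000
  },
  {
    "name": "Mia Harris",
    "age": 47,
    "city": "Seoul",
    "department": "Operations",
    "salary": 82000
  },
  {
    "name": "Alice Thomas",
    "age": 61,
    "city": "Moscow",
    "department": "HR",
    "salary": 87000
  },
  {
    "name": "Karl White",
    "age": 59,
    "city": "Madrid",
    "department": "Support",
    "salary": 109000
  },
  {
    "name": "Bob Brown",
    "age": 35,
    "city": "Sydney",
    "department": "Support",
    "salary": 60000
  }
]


Original: 5 records with fields: name, age, city, department, salary
Keep: ['salary', 'age']
Drop: ['name', 'city', 'department']
Result: 5 records, 2 fields each

[
  {
    "salary": 88000,
    "age": 53
  },
  {
    "salary": 82000,
    "age": 47
  },
  {
    "salary": 87000,
    "age": 61
  },
  {
    "salary": 109000,
    "age": 59
  },
  {
    "salary": 60000,
    "age": 35
  }
]


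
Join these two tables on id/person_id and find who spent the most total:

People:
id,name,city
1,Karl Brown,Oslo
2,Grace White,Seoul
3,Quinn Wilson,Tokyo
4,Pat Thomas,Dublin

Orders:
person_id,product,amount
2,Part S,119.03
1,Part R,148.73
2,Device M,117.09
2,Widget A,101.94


Join on: people.id = orders.person_id

Joined rows:
  Grace White (Seoul) bought Part S for $119.03
  Karl Brown (Oslo) bought Part R for $148.73
  Grace White (Seoul) bought Device M for $117.09
  Grace White (Seoul) bought Widget A for $101.94

Total per person:
  Grace White: $338.06
  Karl Brown: $148.73

Top spender: Grace White ($338.06)

Grace White ($338.06)


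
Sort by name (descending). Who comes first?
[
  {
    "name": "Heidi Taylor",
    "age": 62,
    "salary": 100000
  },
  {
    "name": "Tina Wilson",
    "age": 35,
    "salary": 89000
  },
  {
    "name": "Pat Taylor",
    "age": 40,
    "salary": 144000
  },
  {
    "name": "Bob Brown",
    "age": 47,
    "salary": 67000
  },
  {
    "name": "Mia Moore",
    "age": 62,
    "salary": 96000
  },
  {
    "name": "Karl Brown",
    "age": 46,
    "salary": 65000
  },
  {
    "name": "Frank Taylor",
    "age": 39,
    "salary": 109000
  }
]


Sort by: name (descending)

Sorted order:
  1. Tina Wilson (name = Tina Wilson)
  2. Pat Taylor (name = Pat Taylor)
  3. Mia Moore (name = Mia Moore)
  4. Karl Brown (name = Karl Brown)
  5. Heidi Taylor (name = Heidi Taylor)
  6. Frank Taylor (name = Frank Taylor)
  7. Bob Brown (name = Bob Brown)

First: Tina Wilson

Tina Wilson


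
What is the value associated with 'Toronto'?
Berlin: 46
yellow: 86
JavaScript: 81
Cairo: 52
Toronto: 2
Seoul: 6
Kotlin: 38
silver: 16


Looking up key 'Toronto'
Value: 2

2


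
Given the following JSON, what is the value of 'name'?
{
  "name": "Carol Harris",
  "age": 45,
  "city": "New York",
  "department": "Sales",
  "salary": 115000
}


Looking up field 'name'
Value: Carol Harris

Carol Harris


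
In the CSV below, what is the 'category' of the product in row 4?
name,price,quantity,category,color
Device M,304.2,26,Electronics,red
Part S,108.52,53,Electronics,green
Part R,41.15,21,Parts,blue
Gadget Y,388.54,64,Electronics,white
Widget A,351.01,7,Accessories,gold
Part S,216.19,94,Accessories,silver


Query: Row 4 ('Gadget Y'), column 'category'
Value: Electronics

Electronics


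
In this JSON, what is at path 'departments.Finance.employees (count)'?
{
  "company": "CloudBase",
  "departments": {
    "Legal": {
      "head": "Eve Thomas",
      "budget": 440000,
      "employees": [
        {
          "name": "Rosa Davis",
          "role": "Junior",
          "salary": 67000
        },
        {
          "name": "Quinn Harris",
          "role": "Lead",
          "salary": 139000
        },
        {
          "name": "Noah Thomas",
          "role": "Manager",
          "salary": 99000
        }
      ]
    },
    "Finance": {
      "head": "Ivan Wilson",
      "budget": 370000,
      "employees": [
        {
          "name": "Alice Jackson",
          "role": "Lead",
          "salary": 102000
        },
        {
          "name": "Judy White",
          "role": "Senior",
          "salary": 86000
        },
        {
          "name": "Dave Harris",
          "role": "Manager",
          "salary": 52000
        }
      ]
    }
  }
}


Path: departments.Finance.employees (count)

Navigate:
  -> departments
  -> Finance
  -> employees (array, length 3)

3


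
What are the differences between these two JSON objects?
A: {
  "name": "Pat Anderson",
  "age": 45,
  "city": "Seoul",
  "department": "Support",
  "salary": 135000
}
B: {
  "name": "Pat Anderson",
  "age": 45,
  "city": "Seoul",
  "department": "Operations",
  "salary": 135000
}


Comparing each field (in key order):
  name: same
  age: same
  city: same
  department: DIFFERENT
  salary: same
Differences:
  department: Support -> Operations

1 field(s) changed

1 change: department


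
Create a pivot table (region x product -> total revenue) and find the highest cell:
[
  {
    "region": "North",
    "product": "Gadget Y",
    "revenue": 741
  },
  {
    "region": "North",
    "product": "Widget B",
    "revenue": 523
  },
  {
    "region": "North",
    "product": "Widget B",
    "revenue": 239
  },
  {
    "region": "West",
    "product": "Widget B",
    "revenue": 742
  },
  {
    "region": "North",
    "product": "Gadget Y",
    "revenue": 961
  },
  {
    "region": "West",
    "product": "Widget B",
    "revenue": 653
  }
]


Pivot: region (rows) x product (columns) -> total revenue

     Gadget Y      Widget B    
North         1702           762  
West             0          1395  

Highest: North / Gadget Y = $1702

North / Gadget Y = $1702


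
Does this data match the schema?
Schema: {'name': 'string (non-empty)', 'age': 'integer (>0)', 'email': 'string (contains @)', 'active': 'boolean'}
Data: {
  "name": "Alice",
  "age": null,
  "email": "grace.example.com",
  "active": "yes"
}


Validating each field against schema:
  name: OK (non-empty string)
  age: FAIL (null is not an integer)
  email: FAIL ("grace.example.com" does not contain @)
  active: FAIL ("yes" is not a boolean)

Result: INVALID (3 errors: age, email, active)

INVALID (3 errors: age, email, active)


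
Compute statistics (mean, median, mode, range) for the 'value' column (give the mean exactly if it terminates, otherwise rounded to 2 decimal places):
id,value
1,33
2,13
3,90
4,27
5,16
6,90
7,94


Data: [33, 13, 90, 27, 16, 90, 94]
Count: 7
Sum: 363
Mean: 363/7 ≈ 51.86 (rounded to 2 decimal places)
Sorted: [13, 16, 27, 33, 90, 90, 94]
Median: 33.0
Mode: 90 (2 times)
Range: 94 - 13 = 81
Min: 13, Max: 94

mean≈51.86, median=33.0, mode=90, range=81


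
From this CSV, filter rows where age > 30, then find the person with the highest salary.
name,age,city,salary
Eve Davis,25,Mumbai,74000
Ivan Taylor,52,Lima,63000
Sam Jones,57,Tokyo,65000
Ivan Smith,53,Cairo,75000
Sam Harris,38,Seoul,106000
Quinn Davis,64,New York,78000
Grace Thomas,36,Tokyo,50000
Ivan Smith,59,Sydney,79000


Filter: age > 30
Sort by: salary (descending)

Filtered records (7):
  Sam Harris, age 38, salary $106000
  Ivan Smith, age 59, salary $79000
  Quinn Davis, age 64, salary $78000
  Ivan Smith, age 53, salary $75000
  Sam Jones, age 57, salary $65000
  Ivan Taylor, age 52, salary $63000
  Grace Thomas, age 36, salary $50000

Highest salary: Sam Harris ($106000)

Sam Harris
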